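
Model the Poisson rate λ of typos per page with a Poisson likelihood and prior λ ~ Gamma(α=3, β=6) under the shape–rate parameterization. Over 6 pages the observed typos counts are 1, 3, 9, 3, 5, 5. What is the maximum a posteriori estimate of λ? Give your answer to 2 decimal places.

λ̂_MAP = 2.33

Σxᵢ = 1+3+9+3+5+5 = 26, with n = 6.
Posterior ∝ λ^2e^(−6λ) · λ^26e^(−6λ) = λ^28e^(−12λ), i.e. Gamma(shape=29, rate=12).
The mode of a Gamma(a, b) with a ≥ 1 (shape–rate) is (a−1)/b = 28/12 ≈ 2.33.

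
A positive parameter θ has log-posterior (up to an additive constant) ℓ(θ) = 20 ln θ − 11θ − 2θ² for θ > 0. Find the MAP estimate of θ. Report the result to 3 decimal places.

θ̂_MAP = 1.250

ℓ'(θ) = 20/θ − 11 − 4θ. Setting this to zero and multiplying by θ: 4θ² + 11θ − 20 = 0.
θ = (−11 + √(11² + 4·4·20)) / (2·4) = (−11 + √441) / 8 = (−11 + 21)/8 = 5/4.
ℓ''(θ) = −20/θ² − 4 < 0, confirming a maximum.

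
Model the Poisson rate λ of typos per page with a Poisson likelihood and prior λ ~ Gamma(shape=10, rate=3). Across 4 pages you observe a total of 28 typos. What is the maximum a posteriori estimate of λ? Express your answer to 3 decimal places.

λ̂_MAP = 5.286

Σxᵢ = 28, n = 4.
Posterior ∝ λ^9e^(−3λ) · λ^28e^(−4λ) = λ^37e^(−7λ), i.e. Gamma(shape=38, rate=7).
The mode of a Gamma(a, b) with a ≥ 1 (shape–rate) is (a−1)/b = 37/7 ≈ 5.286.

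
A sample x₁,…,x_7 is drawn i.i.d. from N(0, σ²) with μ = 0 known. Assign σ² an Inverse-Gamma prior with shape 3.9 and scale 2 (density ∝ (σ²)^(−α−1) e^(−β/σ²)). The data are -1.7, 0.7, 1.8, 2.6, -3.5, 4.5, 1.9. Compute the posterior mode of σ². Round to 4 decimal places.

σ̂²_MAP = 3.1839

Sum of squared deviations about the known mean: SS = (-1.7−0)² + (0.7−0)² + (1.8−0)² + (2.6−0)² + (-3.5−0)² + (4.5−0)² + (1.9−0)² = 49.49.
The Normal likelihood contributes (σ²)^(−n/2) exp(−SS/(2σ²)), so the posterior is Inverse-Gamma(α + n/2, β + SS/2) = Inverse-Gamma(7.4, 26.745).
The mode of Inverse-Gamma(a, b) is b/(a+1) = 26.745/8.4 ≈ 3.1839.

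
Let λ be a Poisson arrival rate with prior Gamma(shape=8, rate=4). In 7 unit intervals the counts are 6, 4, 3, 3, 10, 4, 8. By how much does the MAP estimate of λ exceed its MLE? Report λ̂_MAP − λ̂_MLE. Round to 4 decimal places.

Σxᵢ = 38. Posterior is Gamma(46, 11); MAP = (46−1)/11 = 45/11 ≈ 4.09091.
MLE = x̄ = 38/7 ≈ 5.42857.
Difference = 45/11 − 38/7 = -103/77 ≈ -1.3377.

MAP − MLE = -1.3377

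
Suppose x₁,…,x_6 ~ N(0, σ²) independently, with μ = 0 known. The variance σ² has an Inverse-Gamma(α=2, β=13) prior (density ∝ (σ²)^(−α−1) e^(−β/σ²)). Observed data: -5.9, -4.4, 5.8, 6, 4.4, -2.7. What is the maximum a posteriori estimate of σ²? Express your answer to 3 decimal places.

σ̂²_MAP = 14.705

Sum of squared deviations about the known mean: SS = (-5.9−0)² + (-4.4−0)² + (5.8−0)² + (6−0)² + (4.4−0)² + (-2.7−0)² = 150.46.
The Normal likelihood contributes (σ²)^(−n/2) exp(−SS/(2σ²)), so the posterior is Inverse-Gamma(α + n/2, β + SS/2) = Inverse-Gamma(5, 88.23).
The mode of Inverse-Gamma(a, b) is b/(a+1) = 88.23/6 ≈ 14.705.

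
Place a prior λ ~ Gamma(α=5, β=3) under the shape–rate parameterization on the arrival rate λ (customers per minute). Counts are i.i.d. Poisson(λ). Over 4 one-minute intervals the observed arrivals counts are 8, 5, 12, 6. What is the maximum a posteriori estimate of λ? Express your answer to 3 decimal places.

Σxᵢ = 8+5+12+6 = 31, with n = 4.
Posterior ∝ λ^4e^(−3λ) · λ^31e^(−4λ) = λ^35e^(−7λ), i.e. Gamma(shape=36, rate=7).
The mode of a Gamma(a, b) with a ≥ 1 (shape–rate) is (a−1)/b = 35/7 ≈ 5.000.

λ̂_MAP = 5.000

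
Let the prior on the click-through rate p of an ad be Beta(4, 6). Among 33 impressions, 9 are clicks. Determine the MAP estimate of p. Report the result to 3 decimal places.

p̂_MAP = 0.293

Prior: Beta(4, 6).
Data: 9 successes in 33 trials. The binomial likelihood contributes p^9(1−p)^24, so the posterior is Beta(4+9, 6+24) = Beta(13, 30).
For Beta(a, b) with a, b > 1 the mode is (a−1)/(a+b−2) = 12/41 ≈ 0.293.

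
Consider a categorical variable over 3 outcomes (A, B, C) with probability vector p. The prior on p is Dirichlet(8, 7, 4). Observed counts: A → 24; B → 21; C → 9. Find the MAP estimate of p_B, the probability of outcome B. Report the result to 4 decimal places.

MAP estimate of p_B = 0.3857

The posterior is Dirichlet(αᵢ + nᵢ) = Dirichlet(32, 28, 13).
For a Dirichlet(a₁,…,a_K) with all aᵢ > 1, the mode has j-th component (aⱼ − 1)/(Σaᵢ − K).
Here Σaᵢ = 73 and K = 3, so p_B = (28 − 1)/(73 − 3) = 27/70 ≈ 0.3857.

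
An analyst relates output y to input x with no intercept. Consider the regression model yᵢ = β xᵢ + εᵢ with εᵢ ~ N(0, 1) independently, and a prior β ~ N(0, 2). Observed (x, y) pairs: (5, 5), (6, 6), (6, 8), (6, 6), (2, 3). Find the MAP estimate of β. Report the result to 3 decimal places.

β̂_MAP = 1.098

log p(β | y) = −Σ(yᵢ − βxᵢ)²/(2·1) − β²/(2·2) + const.
Setting the derivative to zero: Σxᵢ(yᵢ − βxᵢ)/1 − β/2 = 0, so β = Σxᵢyᵢ / (Σxᵢ² + σ²/τ²).
Σxᵢyᵢ = 5·5 + 6·6 + 6·8 + 6·6 + 2·3 = 151; Σxᵢ² = 137; σ²/τ² = 0.5.
β̂_MAP = 151 / (137 + 0.5) = 151/137.5 ≈ 1.098.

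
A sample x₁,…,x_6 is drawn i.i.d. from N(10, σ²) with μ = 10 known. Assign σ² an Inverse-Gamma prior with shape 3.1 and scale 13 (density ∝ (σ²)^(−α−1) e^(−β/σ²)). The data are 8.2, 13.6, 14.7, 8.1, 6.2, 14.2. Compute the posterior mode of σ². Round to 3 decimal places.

σ̂²_MAP = 7.041

Sum of squared deviations about the known mean: SS = (8.2−10)² + (13.6−10)² + (14.7−10)² + (8.1−10)² + (6.2−10)² + (14.2−10)² = 73.98.
The Normal likelihood contributes (σ²)^(−n/2) exp(−SS/(2σ²)), so the posterior is Inverse-Gamma(α + n/2, β + SS/2) = Inverse-Gamma(6.1, 49.99).
The mode of Inverse-Gamma(a, b) is b/(a+1) = 49.99/7.1 ≈ 7.041.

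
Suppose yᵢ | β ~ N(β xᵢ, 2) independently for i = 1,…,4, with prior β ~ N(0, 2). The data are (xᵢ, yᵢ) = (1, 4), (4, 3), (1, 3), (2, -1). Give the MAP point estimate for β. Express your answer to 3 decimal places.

log p(β | y) = −Σ(yᵢ − βxᵢ)²/(2·2) − β²/(2·2) + const.
Setting the derivative to zero: Σxᵢ(yᵢ − βxᵢ)/2 − β/2 = 0, so β = Σxᵢyᵢ / (Σxᵢ² + σ²/τ²).
Σxᵢyᵢ = 1·4 + 4·3 + 1·3 + 2·(-1) = 17; Σxᵢ² = 22; σ²/τ² = 1.
β̂_MAP = 17 / (22 + 1) = 17/23 ≈ 0.739.

β̂_MAP = 0.739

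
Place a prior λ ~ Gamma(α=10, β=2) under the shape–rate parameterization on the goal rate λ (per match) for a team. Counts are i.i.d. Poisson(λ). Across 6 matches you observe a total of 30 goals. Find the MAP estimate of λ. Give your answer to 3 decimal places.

λ̂_MAP = 4.875

Σxᵢ = 30, n = 6.
Posterior ∝ λ^9e^(−2λ) · λ^30e^(−6λ) = λ^39e^(−8λ), i.e. Gamma(shape=40, rate=8).
The mode of a Gamma(a, b) with a ≥ 1 (shape–rate) is (a−1)/b = 39/8 ≈ 4.875.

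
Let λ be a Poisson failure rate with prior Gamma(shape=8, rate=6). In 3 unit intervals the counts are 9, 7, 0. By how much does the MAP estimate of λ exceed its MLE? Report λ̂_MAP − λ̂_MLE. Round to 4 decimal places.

Σxᵢ = 16. Posterior is Gamma(24, 9); MAP = (24−1)/9 = 23/9 ≈ 2.55556.
MLE = x̄ = 16/3 ≈ 5.33333.
Difference = 23/9 − 16/3 = -25/9 ≈ -2.7778.

MAP − MLE = -2.7778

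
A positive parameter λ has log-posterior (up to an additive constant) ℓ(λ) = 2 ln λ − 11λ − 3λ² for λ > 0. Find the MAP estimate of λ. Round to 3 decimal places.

ℓ'(λ) = 2/λ − 11 − 6λ. Setting this to zero and multiplying by λ: 6λ² + 11λ − 2 = 0.
λ = (−11 + √(11² + 4·6·2)) / (2·6) = (−11 + √169) / 12 = (−11 + 13)/12 = 1/6.
ℓ''(λ) = −2/λ² − 6 < 0, confirming a maximum.

λ̂_MAP = 0.167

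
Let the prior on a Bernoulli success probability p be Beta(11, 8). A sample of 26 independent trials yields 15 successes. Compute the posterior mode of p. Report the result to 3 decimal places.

Prior: Beta(11, 8).
Data: 15 successes in 26 trials. The binomial likelihood contributes p^15(1−p)^11, so the posterior is Beta(11+15, 8+11) = Beta(26, 19).
For Beta(a, b) with a, b > 1 the mode is (a−1)/(a+b−2) = 25/43 ≈ 0.581.

p̂_MAP = 0.581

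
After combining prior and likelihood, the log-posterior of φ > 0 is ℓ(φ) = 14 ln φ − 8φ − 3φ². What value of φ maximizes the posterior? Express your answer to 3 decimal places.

φ̂_MAP = 1.000

ℓ'(φ) = 14/φ − 8 − 6φ. Setting this to zero and multiplying by φ: 6φ² + 8φ − 14 = 0.
φ = (−8 + √(8² + 4·6·14)) / (2·6) = (−8 + √400) / 12 = (−8 + 20)/12 = 1.
ℓ''(φ) = −14/φ² − 6 < 0, confirming a maximum.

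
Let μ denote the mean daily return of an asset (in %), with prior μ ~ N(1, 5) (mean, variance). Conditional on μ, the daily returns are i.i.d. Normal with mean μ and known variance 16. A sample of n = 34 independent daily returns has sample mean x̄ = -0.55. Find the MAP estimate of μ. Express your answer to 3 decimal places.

μ̂_MAP = -0.417

n = 34, x̄ = -0.55.
For a Normal prior and Normal likelihood with known variance, the posterior is Normal; its mode equals its mean, the precision-weighted average.
Prior precision 1/σ₀² = 1/5 = 0.2; data precision n/σ² = 34/16 = 2.125.
μ̂ = (0.2·1 + 2.125·(-0.55)) / (0.2 + 2.125) = (-0.96875)/2.325 = -5/12 ≈ -0.417.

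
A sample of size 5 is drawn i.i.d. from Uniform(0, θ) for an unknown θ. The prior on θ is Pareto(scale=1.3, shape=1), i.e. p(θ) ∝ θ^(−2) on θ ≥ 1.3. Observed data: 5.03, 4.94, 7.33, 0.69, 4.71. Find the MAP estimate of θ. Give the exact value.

θ̂_MAP = 7.33

The Uniform(0, θ) likelihood is θ^(−n) for θ ≥ max(xᵢ), zero otherwise. Here max(xᵢ) = 7.33.
Posterior ∝ θ^(−2) · θ^(−5) = θ^(−7) on θ ≥ max(1.3, 7.33) = 7.33.
This density is strictly decreasing in θ, so the posterior mode lies at the lower boundary of the support.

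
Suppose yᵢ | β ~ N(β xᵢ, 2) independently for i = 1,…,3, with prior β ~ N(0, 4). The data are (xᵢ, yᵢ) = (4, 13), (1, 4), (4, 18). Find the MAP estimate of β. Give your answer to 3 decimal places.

β̂_MAP = 3.821

log p(β | y) = −Σ(yᵢ − βxᵢ)²/(2·2) − β²/(2·4) + const.
Setting the derivative to zero: Σxᵢ(yᵢ − βxᵢ)/2 − β/4 = 0, so β = Σxᵢyᵢ / (Σxᵢ² + σ²/τ²).
Σxᵢyᵢ = 4·13 + 1·4 + 4·18 = 128; Σxᵢ² = 33; σ²/τ² = 0.5.
β̂_MAP = 128 / (33 + 0.5) = 128/33.5 ≈ 3.821.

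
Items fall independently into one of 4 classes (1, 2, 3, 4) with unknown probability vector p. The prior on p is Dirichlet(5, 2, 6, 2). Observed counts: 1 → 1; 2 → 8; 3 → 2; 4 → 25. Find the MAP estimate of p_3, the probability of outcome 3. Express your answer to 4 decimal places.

The posterior is Dirichlet(αᵢ + nᵢ) = Dirichlet(6, 10, 8, 27).
For a Dirichlet(a₁,…,a_K) with all aᵢ > 1, the mode has j-th component (aⱼ − 1)/(Σaᵢ − K).
Here Σaᵢ = 51 and K = 4, so p_3 = (8 − 1)/(51 − 4) = 7/47 ≈ 0.1489.

MAP estimate: 0.1489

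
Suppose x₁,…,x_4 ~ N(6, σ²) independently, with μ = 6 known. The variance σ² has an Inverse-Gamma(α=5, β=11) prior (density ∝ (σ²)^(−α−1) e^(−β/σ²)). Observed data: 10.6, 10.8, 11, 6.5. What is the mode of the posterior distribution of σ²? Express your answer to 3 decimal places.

σ̂²_MAP = 5.716

Sum of squared deviations about the known mean: SS = (10.6−6)² + (10.8−6)² + (11−6)² + (6.5−6)² = 69.45.
The Normal likelihood contributes (σ²)^(−n/2) exp(−SS/(2σ²)), so the posterior is Inverse-Gamma(α + n/2, β + SS/2) = Inverse-Gamma(7, 45.725).
The mode of Inverse-Gamma(a, b) is b/(a+1) = 45.725/8 ≈ 5.716.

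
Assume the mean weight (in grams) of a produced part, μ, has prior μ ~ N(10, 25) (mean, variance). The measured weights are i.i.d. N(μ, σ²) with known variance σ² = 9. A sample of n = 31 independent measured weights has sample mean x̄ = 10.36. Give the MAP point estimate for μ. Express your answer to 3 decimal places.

n = 31, x̄ = 10.36.
For a Normal prior and Normal likelihood with known variance, the posterior is Normal; its mode equals its mean, the precision-weighted average.
Prior precision 1/σ₀² = 1/25 = 0.04; data precision n/σ² = 31/9.
μ̂ = (0.04·10 + (31/9)·10.36) / (0.04 + 31/9) = (8119/225)/(784/225) = 8119/784 ≈ 10.356.

μ̂_MAP = 10.356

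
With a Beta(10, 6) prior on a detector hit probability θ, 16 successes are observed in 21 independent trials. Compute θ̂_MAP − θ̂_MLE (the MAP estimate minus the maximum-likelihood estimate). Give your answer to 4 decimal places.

MAP − MLE = -0.0476

Posterior is Beta(26, 11); MAP = (26−1)/(37−2) = 25/35 ≈ 0.71429.
MLE ignores the prior: θ̂_MLE = k/n = 16/21 ≈ 0.76190.
Difference = 25/35 − 16/21 = -1/21 ≈ -0.0476.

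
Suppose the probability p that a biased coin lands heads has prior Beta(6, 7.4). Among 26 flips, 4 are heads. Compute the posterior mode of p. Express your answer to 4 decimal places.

Prior: Beta(6, 7.4).
Data: 4 successes in 26 trials. The binomial likelihood contributes p^4(1−p)^22, so the posterior is Beta(6+4, 7.4+22) = Beta(10, 29.4).
For Beta(a, b) with a, b > 1 the mode is (a−1)/(a+b−2) = 9/37.4 ≈ 0.2406.

p̂_MAP = 0.2406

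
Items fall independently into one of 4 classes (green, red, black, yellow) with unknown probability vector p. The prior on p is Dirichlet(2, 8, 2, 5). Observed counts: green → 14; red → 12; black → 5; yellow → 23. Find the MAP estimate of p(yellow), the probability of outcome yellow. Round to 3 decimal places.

The posterior is Dirichlet(αᵢ + nᵢ) = Dirichlet(16, 20, 7, 28).
For a Dirichlet(a₁,…,a_K) with all aᵢ > 1, the mode has j-th component (aⱼ − 1)/(Σaᵢ − K).
Here Σaᵢ = 71 and K = 4, so p(yellow) = (28 − 1)/(71 − 4) = 27/67 ≈ 0.403.

MAP estimate of p(yellow) = 0.403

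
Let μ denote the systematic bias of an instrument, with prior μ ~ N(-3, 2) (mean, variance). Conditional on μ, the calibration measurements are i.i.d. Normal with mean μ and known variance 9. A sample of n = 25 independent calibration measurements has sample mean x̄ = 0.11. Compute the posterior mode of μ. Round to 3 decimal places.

n = 25, x̄ = 0.11.
For a Normal prior and Normal likelihood with known variance, the posterior is Normal; its mode equals its mean, the precision-weighted average.
Prior precision 1/σ₀² = 1/2 = 0.5; data precision n/σ² = 25/9.
μ̂ = (0.5·(-3) + (25/9)·0.11) / (0.5 + 25/9) = (-43/36)/(59/18) = -43/118 ≈ -0.364.

μ̂_MAP = -0.364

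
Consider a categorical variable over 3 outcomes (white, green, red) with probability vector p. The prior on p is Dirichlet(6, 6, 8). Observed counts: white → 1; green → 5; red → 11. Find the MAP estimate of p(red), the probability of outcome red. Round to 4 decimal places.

MAP estimate of p(red) = 0.5294

The posterior is Dirichlet(αᵢ + nᵢ) = Dirichlet(7, 11, 19).
For a Dirichlet(a₁,…,a_K) with all aᵢ > 1, the mode has j-th component (aⱼ − 1)/(Σaᵢ − K).
Here Σaᵢ = 37 and K = 3, so p(red) = (19 − 1)/(37 − 3) = 18/34 ≈ 0.5294.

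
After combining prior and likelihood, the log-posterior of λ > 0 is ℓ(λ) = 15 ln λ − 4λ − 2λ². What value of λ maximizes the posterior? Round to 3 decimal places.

λ̂_MAP = 1.500

ℓ'(λ) = 15/λ − 4 − 4λ. Setting this to zero and multiplying by λ: 4λ² + 4λ − 15 = 0.
λ = (−4 + √(4² + 4·4·15)) / (2·4) = (−4 + √256) / 8 = (−4 + 16)/8 = 3/2.
ℓ''(λ) = −15/λ² − 4 < 0, confirming a maximum.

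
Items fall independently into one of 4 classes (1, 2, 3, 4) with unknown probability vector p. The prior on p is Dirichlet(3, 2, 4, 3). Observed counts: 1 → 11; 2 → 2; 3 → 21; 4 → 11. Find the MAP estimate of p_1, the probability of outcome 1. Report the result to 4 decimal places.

MAP estimate: 0.2453

The posterior is Dirichlet(αᵢ + nᵢ) = Dirichlet(14, 4, 25, 14).
For a Dirichlet(a₁,…,a_K) with all aᵢ > 1, the mode has j-th component (aⱼ − 1)/(Σaᵢ − K).
Here Σaᵢ = 57 and K = 4, so p_1 = (14 − 1)/(57 − 4) = 13/53 ≈ 0.2453.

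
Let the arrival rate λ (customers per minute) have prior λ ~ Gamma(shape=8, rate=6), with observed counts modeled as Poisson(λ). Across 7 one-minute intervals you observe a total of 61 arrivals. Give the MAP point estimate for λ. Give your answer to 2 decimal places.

λ̂_MAP = 5.23

Σxᵢ = 61, n = 7.
Posterior ∝ λ^7e^(−6λ) · λ^61e^(−7λ) = λ^68e^(−13λ), i.e. Gamma(shape=69, rate=13).
The mode of a Gamma(a, b) with a ≥ 1 (shape–rate) is (a−1)/b = 68/13 ≈ 5.23.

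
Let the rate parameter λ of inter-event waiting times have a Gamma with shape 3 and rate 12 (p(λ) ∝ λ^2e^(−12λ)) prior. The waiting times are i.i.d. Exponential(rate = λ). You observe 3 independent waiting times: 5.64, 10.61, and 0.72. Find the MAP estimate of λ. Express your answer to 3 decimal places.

λ̂_MAP = 0.173

The Exponential(rate=λ) likelihood is ∝ λ^n e^(−λΣtᵢ). Here n = 3 and Σtᵢ = 5.64 + 10.61 + 0.72 = 16.97.
Posterior ∝ λ^2e^(−12λ) · λ^3e^(−16.97λ) = λ^5e^(−28.97λ), i.e. Gamma(6, 28.97).
Mode = (a−1)/b = 5/28.97 ≈ 0.173.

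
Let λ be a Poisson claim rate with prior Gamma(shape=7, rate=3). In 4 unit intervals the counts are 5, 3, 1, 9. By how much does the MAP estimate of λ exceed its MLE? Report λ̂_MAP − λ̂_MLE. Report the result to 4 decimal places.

MAP − MLE = -1.0714

Σxᵢ = 18. Posterior is Gamma(25, 7); MAP = (25−1)/7 = 24/7 ≈ 3.42857.
MLE = x̄ = 18/4 ≈ 4.50000.
Difference = 24/7 − 18/4 = -15/14 ≈ -1.0714.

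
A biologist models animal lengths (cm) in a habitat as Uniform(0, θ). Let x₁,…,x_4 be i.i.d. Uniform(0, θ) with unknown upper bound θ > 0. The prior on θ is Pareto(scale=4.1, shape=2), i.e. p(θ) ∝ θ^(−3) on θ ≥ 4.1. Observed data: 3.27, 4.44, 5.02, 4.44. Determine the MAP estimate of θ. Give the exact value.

θ̂_MAP = 5.02

The Uniform(0, θ) likelihood is θ^(−n) for θ ≥ max(xᵢ), zero otherwise. Here max(xᵢ) = 5.02.
Posterior ∝ θ^(−3) · θ^(−4) = θ^(−7) on θ ≥ max(4.1, 5.02) = 5.02.
This density is strictly decreasing in θ, so the posterior mode lies at the lower boundary of the support.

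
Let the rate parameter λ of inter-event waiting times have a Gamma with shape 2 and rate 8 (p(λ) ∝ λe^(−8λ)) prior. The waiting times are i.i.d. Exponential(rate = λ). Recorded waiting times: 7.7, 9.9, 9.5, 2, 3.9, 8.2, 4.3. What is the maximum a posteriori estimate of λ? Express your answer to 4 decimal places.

The Exponential(rate=λ) likelihood is ∝ λ^n e^(−λΣtᵢ). Here n = 7 and Σtᵢ = 7.7 + 9.9 + 9.5 + 2 + 3.9 + 8.2 + 4.3 = 45.5.
Posterior ∝ λe^(−8λ) · λ^7e^(−45.5λ) = λ^8e^(−53.5λ), i.e. Gamma(9, 53.5).
Mode = (a−1)/b = 8/53.5 ≈ 0.1495.

λ̂_MAP = 0.1495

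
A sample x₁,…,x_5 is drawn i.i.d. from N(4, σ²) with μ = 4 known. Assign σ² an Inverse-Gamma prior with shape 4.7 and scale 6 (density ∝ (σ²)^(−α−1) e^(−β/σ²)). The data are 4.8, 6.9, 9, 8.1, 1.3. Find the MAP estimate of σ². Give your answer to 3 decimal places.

σ̂²_MAP = 4.277

Sum of squared deviations about the known mean: SS = (4.8−4)² + (6.9−4)² + (9−4)² + (8.1−4)² + (1.3−4)² = 58.15.
The Normal likelihood contributes (σ²)^(−n/2) exp(−SS/(2σ²)), so the posterior is Inverse-Gamma(α + n/2, β + SS/2) = Inverse-Gamma(7.2, 35.075).
The mode of Inverse-Gamma(a, b) is b/(a+1) = 35.075/8.2 ≈ 4.277.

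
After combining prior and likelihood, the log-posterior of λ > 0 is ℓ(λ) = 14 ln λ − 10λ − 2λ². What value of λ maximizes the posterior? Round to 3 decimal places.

λ̂_MAP = 1.000

ℓ'(λ) = 14/λ − 10 − 4λ. Setting this to zero and multiplying by λ: 4λ² + 10λ − 14 = 0.
λ = (−10 + √(10² + 4·4·14)) / (2·4) = (−10 + √324) / 8 = (−10 + 18)/8 = 1.
ℓ''(λ) = −14/λ² − 4 < 0, confirming a maximum.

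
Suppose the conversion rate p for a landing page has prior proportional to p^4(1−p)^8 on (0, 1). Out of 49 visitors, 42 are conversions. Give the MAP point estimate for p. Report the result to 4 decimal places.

The prior density ∝ p^4(1−p)^8 is the kernel of Beta(5, 9).
Data: 42 successes in 49 trials. The binomial likelihood contributes p^42(1−p)^7, so the posterior is Beta(5+42, 9+7) = Beta(47, 16).
For Beta(a, b) with a, b > 1 the mode is (a−1)/(a+b−2) = 46/61 ≈ 0.7541.

p̂_MAP = 0.7541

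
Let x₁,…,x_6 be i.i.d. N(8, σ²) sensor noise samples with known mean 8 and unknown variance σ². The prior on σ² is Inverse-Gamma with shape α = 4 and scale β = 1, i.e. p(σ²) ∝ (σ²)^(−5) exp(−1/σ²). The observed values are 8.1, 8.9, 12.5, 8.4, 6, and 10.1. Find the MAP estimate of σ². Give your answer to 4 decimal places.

Sum of squared deviations about the known mean: SS = (8.1−8)² + (8.9−8)² + (12.5−8)² + (8.4−8)² + (6−8)² + (10.1−8)² = 29.64.
The Normal likelihood contributes (σ²)^(−n/2) exp(−SS/(2σ²)), so the posterior is Inverse-Gamma(α + n/2, β + SS/2) = Inverse-Gamma(7, 15.82).
The mode of Inverse-Gamma(a, b) is b/(a+1) = 15.82/8 ≈ 1.9775.

σ̂²_MAP = 1.9775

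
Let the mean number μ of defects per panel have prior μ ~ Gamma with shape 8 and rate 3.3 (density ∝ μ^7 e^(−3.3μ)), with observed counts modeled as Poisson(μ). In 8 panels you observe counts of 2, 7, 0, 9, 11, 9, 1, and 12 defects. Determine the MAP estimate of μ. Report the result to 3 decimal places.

Σxᵢ = 2+7+0+9+11+9+1+12 = 51, with n = 8.
Posterior ∝ μ^7e^(−3.3μ) · μ^51e^(−8μ) = μ^58e^(−11.3μ), i.e. Gamma(shape=59, rate=11.3).
The mode of a Gamma(a, b) with a ≥ 1 (shape–rate) is (a−1)/b = 58/11.3 ≈ 5.133.

μ̂_MAP = 5.133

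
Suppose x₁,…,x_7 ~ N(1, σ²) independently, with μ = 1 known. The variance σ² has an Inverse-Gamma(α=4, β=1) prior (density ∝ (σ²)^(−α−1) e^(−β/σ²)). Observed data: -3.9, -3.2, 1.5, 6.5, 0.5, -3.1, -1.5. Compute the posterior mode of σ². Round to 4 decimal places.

Sum of squared deviations about the known mean: SS = (-3.9−1)² + (-3.2−1)² + (1.5−1)² + (6.5−1)² + (0.5−1)² + (-3.1−1)² + (-1.5−1)² = 95.46.
The Normal likelihood contributes (σ²)^(−n/2) exp(−SS/(2σ²)), so the posterior is Inverse-Gamma(α + n/2, β + SS/2) = Inverse-Gamma(7.5, 48.73).
The mode of Inverse-Gamma(a, b) is b/(a+1) = 48.73/8.5 ≈ 5.7329.

σ̂²_MAP = 5.7329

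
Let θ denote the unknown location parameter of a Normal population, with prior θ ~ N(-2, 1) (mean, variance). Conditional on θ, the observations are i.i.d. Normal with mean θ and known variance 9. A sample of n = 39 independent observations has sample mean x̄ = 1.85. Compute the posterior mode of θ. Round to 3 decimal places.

θ̂_MAP = 1.128

n = 39, x̄ = 1.85.
For a Normal prior and Normal likelihood with known variance, the posterior is Normal; its mode equals its mean, the precision-weighted average.
Prior precision 1/σ₀² = 1/1 = 1; data precision n/σ² = 39/9 = 13/3.
θ̂ = (1·(-2) + (13/3)·1.85) / (1 + 13/3) = (361/60)/(16/3) = 1.128125 ≈ 1.128.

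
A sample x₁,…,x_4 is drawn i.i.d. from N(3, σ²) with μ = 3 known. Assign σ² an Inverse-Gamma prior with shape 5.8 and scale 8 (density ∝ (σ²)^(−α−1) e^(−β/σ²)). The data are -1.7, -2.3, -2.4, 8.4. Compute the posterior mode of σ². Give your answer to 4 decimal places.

Sum of squared deviations about the known mean: SS = (-1.7−3)² + (-2.3−3)² + (-2.4−3)² + (8.4−3)² = 108.5.
The Normal likelihood contributes (σ²)^(−n/2) exp(−SS/(2σ²)), so the posterior is Inverse-Gamma(α + n/2, β + SS/2) = Inverse-Gamma(7.8, 62.25).
The mode of Inverse-Gamma(a, b) is b/(a+1) = 62.25/8.8 ≈ 7.0739.

σ̂²_MAP = 7.0739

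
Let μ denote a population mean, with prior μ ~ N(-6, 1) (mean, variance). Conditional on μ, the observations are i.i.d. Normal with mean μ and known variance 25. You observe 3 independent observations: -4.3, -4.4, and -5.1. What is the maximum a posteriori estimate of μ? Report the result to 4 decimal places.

μ̂_MAP = -5.8500

n = 3; x̄ = ((-4.3) + (-4.4) + (-5.1))/3 = -13.8/3 = -4.6.
For a Normal prior and Normal likelihood with known variance, the posterior is Normal; its mode equals its mean, the precision-weighted average.
Prior precision 1/σ₀² = 1/1 = 1; data precision n/σ² = 3/25 = 0.12.
μ̂ = (1·(-6) + 0.12·(-4.6)) / (1 + 0.12) = (-6.552)/1.12 = -5.8500.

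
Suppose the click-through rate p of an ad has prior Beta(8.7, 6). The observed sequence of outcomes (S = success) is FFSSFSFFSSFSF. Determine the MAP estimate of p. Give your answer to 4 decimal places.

Prior: Beta(8.7, 6).
Data: 6 successes in 13 trials (from the sequence). The binomial likelihood contributes p^6(1−p)^7, so the posterior is Beta(8.7+6, 6+7) = Beta(14.7, 13).
For Beta(a, b) with a, b > 1 the mode is (a−1)/(a+b−2) = 13.7/25.7 ≈ 0.5331.

p̂_MAP = 0.5331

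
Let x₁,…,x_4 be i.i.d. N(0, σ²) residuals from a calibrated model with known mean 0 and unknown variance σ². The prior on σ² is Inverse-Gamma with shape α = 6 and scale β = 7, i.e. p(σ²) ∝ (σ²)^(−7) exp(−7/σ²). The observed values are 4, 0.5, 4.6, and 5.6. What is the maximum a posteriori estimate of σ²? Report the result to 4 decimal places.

σ̂²_MAP = 4.5983

Sum of squared deviations about the known mean: SS = (4−0)² + (0.5−0)² + (4.6−0)² + (5.6−0)² = 68.77.
The Normal likelihood contributes (σ²)^(−n/2) exp(−SS/(2σ²)), so the posterior is Inverse-Gamma(α + n/2, β + SS/2) = Inverse-Gamma(8, 41.385).
The mode of Inverse-Gamma(a, b) is b/(a+1) = 41.385/9 ≈ 4.5983.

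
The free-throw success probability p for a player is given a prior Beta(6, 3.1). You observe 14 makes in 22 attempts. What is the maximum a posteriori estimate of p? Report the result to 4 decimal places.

p̂_MAP = 0.6529

Prior: Beta(6, 3.1).
Data: 14 successes in 22 trials. The binomial likelihood contributes p^14(1−p)^8, so the posterior is Beta(6+14, 3.1+8) = Beta(20, 11.1).
For Beta(a, b) with a, b > 1 the mode is (a−1)/(a+b−2) = 19/29.1 ≈ 0.6529.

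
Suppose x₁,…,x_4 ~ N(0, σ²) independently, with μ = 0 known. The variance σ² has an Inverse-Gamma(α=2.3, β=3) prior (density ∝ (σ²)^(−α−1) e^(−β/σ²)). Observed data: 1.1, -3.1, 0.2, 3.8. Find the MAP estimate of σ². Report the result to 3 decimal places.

σ̂²_MAP = 2.953

Sum of squared deviations about the known mean: SS = (1.1−0)² + (-3.1−0)² + (0.2−0)² + (3.8−0)² = 25.3.
The Normal likelihood contributes (σ²)^(−n/2) exp(−SS/(2σ²)), so the posterior is Inverse-Gamma(α + n/2, β + SS/2) = Inverse-Gamma(4.3, 15.65).
The mode of Inverse-Gamma(a, b) is b/(a+1) = 15.65/5.3 ≈ 2.953.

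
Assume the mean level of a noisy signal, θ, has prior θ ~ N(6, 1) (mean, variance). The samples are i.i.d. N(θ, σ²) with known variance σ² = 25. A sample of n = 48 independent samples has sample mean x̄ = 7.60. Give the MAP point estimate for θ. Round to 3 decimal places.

θ̂_MAP = 7.052

n = 48, x̄ = 7.60.
For a Normal prior and Normal likelihood with known variance, the posterior is Normal; its mode equals its mean, the precision-weighted average.
Prior precision 1/σ₀² = 1/1 = 1; data precision n/σ² = 48/25 = 1.92.
θ̂ = (1·6 + 1.92·7.6) / (1 + 1.92) = 20.592/2.92 = 2574/365 ≈ 7.052.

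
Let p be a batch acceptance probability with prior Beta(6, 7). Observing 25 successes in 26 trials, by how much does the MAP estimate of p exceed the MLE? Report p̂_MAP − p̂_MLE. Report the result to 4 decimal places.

MAP − MLE = -0.1507

Posterior is Beta(31, 8); MAP = (31−1)/(39−2) = 30/37 ≈ 0.81081.
MLE ignores the prior: p̂_MLE = k/n = 25/26 ≈ 0.96154.
Difference = 30/37 − 25/26 = -145/962 ≈ -0.1507.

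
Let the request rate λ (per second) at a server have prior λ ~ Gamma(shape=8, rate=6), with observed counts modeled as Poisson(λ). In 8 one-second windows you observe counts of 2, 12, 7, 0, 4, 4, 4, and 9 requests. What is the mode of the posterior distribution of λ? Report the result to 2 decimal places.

λ̂_MAP = 3.50

Σxᵢ = 2+12+7+0+4+4+4+9 = 42, with n = 8.
Posterior ∝ λ^7e^(−6λ) · λ^42e^(−8λ) = λ^49e^(−14λ), i.e. Gamma(shape=50, rate=14).
The mode of a Gamma(a, b) with a ≥ 1 (shape–rate) is (a−1)/b = 49/14 ≈ 3.50.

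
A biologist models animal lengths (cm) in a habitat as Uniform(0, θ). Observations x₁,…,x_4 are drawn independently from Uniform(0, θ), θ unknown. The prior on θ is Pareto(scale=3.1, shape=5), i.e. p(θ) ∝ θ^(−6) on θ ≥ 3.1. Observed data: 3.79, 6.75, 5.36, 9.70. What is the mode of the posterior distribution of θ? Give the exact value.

The Uniform(0, θ) likelihood is θ^(−n) for θ ≥ max(xᵢ), zero otherwise. Here max(xᵢ) = 9.70.
Posterior ∝ θ^(−6) · θ^(−4) = θ^(−10) on θ ≥ max(3.1, 9.70) = 9.70.
This density is strictly decreasing in θ, so the posterior mode lies at the lower boundary of the support.

θ̂_MAP = 9.70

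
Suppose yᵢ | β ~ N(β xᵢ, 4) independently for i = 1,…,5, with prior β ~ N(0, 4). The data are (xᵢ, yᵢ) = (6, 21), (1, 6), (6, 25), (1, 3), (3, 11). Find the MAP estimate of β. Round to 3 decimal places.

β̂_MAP = 3.786

log p(β | y) = −Σ(yᵢ − βxᵢ)²/(2·4) − β²/(2·4) + const.
Setting the derivative to zero: Σxᵢ(yᵢ − βxᵢ)/4 − β/4 = 0, so β = Σxᵢyᵢ / (Σxᵢ² + σ²/τ²).
Σxᵢyᵢ = 6·21 + 1·6 + 6·25 + 1·3 + 3·11 = 318; Σxᵢ² = 83; σ²/τ² = 1.
β̂_MAP = 318 / (83 + 1) = 318/84 ≈ 3.786.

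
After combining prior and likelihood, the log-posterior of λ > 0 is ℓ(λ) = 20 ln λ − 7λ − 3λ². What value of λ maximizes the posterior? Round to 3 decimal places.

λ̂_MAP = 1.333

ℓ'(λ) = 20/λ − 7 − 6λ. Setting this to zero and multiplying by λ: 6λ² + 7λ − 20 = 0.
λ = (−7 + √(7² + 4·6·20)) / (2·6) = (−7 + √529) / 12 = (−7 + 23)/12 = 4/3.
ℓ''(λ) = −20/λ² − 6 < 0, confirming a maximum.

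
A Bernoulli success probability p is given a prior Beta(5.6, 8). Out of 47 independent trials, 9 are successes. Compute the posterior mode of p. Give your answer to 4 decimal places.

Prior: Beta(5.6, 8).
Data: 9 successes in 47 trials. The binomial likelihood contributes p^9(1−p)^38, so the posterior is Beta(5.6+9, 8+38) = Beta(14.6, 46).
For Beta(a, b) with a, b > 1 the mode is (a−1)/(a+b−2) = 13.6/58.6 ≈ 0.2321.

p̂_MAP = 0.2321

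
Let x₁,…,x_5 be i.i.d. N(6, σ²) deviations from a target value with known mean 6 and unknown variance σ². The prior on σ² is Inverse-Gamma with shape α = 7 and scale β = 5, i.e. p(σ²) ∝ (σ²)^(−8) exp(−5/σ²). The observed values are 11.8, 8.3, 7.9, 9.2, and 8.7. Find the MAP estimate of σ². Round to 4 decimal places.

Sum of squared deviations about the known mean: SS = (11.8−6)² + (8.3−6)² + (7.9−6)² + (9.2−6)² + (8.7−6)² = 60.07.
The Normal likelihood contributes (σ²)^(−n/2) exp(−SS/(2σ²)), so the posterior is Inverse-Gamma(α + n/2, β + SS/2) = Inverse-Gamma(9.5, 35.035).
The mode of Inverse-Gamma(a, b) is b/(a+1) = 35.035/10.5 ≈ 3.3367.

σ̂²_MAP = 3.3367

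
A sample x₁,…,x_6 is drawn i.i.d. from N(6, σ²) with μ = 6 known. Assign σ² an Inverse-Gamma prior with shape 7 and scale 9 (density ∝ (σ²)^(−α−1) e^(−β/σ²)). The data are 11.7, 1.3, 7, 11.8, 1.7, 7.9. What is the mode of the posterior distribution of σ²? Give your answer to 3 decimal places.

Sum of squared deviations about the known mean: SS = (11.7−6)² + (1.3−6)² + (7−6)² + (11.8−6)² + (1.7−6)² + (7.9−6)² = 111.32.
The Normal likelihood contributes (σ²)^(−n/2) exp(−SS/(2σ²)), so the posterior is Inverse-Gamma(α + n/2, β + SS/2) = Inverse-Gamma(10, 64.66).
The mode of Inverse-Gamma(a, b) is b/(a+1) = 64.66/11 ≈ 5.878.

σ̂²_MAP = 5.878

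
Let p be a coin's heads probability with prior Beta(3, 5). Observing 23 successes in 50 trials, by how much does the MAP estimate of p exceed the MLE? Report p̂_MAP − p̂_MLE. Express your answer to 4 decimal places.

MAP − MLE = -0.0136

Posterior is Beta(26, 32); MAP = (26−1)/(58−2) = 25/56 ≈ 0.44643.
MLE ignores the prior: p̂_MLE = k/n = 23/50 ≈ 0.46000.
Difference = 25/56 − 23/50 = -19/1400 ≈ -0.0136.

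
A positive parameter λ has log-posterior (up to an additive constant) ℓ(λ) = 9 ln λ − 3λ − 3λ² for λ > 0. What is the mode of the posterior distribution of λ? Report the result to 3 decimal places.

ℓ'(λ) = 9/λ − 3 − 6λ. Setting this to zero and multiplying by λ: 6λ² + 3λ − 9 = 0.
λ = (−3 + √(3² + 4·6·9)) / (2·6) = (−3 + √225) / 12 = (−3 + 15)/12 = 1.
ℓ''(λ) = −9/λ² − 6 < 0, confirming a maximum.

λ̂_MAP = 1.000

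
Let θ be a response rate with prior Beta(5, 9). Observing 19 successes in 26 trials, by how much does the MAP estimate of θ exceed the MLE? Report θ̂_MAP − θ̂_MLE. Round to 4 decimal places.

MAP − MLE = -0.1255

Posterior is Beta(24, 16); MAP = (24−1)/(40−2) = 23/38 ≈ 0.60526.
MLE ignores the prior: θ̂_MLE = k/n = 19/26 ≈ 0.73077.
Difference = 23/38 − 19/26 = -31/247 ≈ -0.1255.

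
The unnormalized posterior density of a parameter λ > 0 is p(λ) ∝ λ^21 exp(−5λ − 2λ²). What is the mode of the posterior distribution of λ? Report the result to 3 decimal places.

λ̂_MAP = 1.750

ℓ'(λ) = 21/λ − 5 − 4λ. Setting this to zero and multiplying by λ: 4λ² + 5λ − 21 = 0.
λ = (−5 + √(5² + 4·4·21)) / (2·4) = (−5 + √361) / 8 = (−5 + 19)/8 = 7/4.
ℓ''(λ) = −21/λ² − 4 < 0, confirming a maximum.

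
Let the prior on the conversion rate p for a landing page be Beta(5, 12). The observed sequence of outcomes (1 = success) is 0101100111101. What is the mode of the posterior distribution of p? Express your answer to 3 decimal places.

p̂_MAP = 0.429

Prior: Beta(5, 12).
Data: 8 successes in 13 trials (from the sequence). The binomial likelihood contributes p^8(1−p)^5, so the posterior is Beta(5+8, 12+5) = Beta(13, 17).
For Beta(a, b) with a, b > 1 the mode is (a−1)/(a+b−2) = 12/28 ≈ 0.429.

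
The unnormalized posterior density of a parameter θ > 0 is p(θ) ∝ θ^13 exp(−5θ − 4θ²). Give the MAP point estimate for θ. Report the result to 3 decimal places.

θ̂_MAP = 1.000

ℓ'(θ) = 13/θ − 5 − 8θ. Setting this to zero and multiplying by θ: 8θ² + 5θ − 13 = 0.
θ = (−5 + √(5² + 4·8·13)) / (2·8) = (−5 + √441) / 16 = (−5 + 21)/16 = 1.
ℓ''(θ) = −13/θ² − 8 < 0, confirming a maximum.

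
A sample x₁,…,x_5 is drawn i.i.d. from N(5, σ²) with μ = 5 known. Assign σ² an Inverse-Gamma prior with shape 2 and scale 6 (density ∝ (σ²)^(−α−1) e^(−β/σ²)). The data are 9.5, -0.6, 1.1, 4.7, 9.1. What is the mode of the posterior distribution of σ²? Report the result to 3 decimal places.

Sum of squared deviations about the known mean: SS = (9.5−5)² + (-0.6−5)² + (1.1−5)² + (4.7−5)² + (9.1−5)² = 83.72.
The Normal likelihood contributes (σ²)^(−n/2) exp(−SS/(2σ²)), so the posterior is Inverse-Gamma(α + n/2, β + SS/2) = Inverse-Gamma(4.5, 47.86).
The mode of Inverse-Gamma(a, b) is b/(a+1) = 47.86/5.5 ≈ 8.702.

σ̂²_MAP = 8.702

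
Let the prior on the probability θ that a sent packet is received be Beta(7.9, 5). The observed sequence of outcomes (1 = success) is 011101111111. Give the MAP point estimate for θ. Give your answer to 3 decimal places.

θ̂_MAP = 0.738

Prior: Beta(7.9, 5).
Data: 10 successes in 12 trials (from the sequence). The binomial likelihood contributes θ^10(1−θ)^2, so the posterior is Beta(7.9+10, 5+2) = Beta(17.9, 7).
For Beta(a, b) with a, b > 1 the mode is (a−1)/(a+b−2) = 16.9/22.9 ≈ 0.738.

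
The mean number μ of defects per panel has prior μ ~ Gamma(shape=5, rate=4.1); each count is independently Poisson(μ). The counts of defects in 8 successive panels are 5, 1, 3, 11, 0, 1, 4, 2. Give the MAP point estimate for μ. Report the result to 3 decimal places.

μ̂_MAP = 2.562

Σxᵢ = 5+1+3+11+0+1+4+2 = 27, with n = 8.
Posterior ∝ μ^4e^(−4.1μ) · μ^27e^(−8μ) = μ^31e^(−12.1μ), i.e. Gamma(shape=32, rate=12.1).
The mode of a Gamma(a, b) with a ≥ 1 (shape–rate) is (a−1)/b = 31/12.1 ≈ 2.562.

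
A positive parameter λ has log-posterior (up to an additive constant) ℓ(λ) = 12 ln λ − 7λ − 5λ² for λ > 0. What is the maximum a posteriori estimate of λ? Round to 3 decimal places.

ℓ'(λ) = 12/λ − 7 − 10λ. Setting this to zero and multiplying by λ: 10λ² + 7λ − 12 = 0.
λ = (−7 + √(7² + 4·10·12)) / (2·10) = (−7 + √529) / 20 = (−7 + 23)/20 = 4/5.
ℓ''(λ) = −12/λ² − 10 < 0, confirming a maximum.

λ̂_MAP = 0.800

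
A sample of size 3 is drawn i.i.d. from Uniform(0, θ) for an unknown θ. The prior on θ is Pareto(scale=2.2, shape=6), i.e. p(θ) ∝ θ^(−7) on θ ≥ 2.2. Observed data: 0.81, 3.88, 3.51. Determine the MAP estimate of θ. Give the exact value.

θ̂_MAP = 3.88

The Uniform(0, θ) likelihood is θ^(−n) for θ ≥ max(xᵢ), zero otherwise. Here max(xᵢ) = 3.88.
Posterior ∝ θ^(−7) · θ^(−3) = θ^(−10) on θ ≥ max(2.2, 3.88) = 3.88.
This density is strictly decreasing in θ, so the posterior mode lies at the lower boundary of the support.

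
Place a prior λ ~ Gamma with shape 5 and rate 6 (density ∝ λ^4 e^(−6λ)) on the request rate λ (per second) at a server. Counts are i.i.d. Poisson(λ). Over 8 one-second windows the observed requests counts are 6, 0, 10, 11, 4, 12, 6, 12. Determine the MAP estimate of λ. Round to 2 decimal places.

Σxᵢ = 6+0+10+11+4+12+6+12 = 61, with n = 8.
Posterior ∝ λ^4e^(−6λ) · λ^61e^(−8λ) = λ^65e^(−14λ), i.e. Gamma(shape=66, rate=14).
The mode of a Gamma(a, b) with a ≥ 1 (shape–rate) is (a−1)/b = 65/14 ≈ 4.64.

λ̂_MAP = 4.64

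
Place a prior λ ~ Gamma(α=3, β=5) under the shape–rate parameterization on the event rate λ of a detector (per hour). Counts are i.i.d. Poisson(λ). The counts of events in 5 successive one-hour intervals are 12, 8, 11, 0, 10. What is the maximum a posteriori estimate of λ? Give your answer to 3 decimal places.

Σxᵢ = 12+8+11+0+10 = 41, with n = 5.
Posterior ∝ λ^2e^(−5λ) · λ^41e^(−5λ) = λ^43e^(−10λ), i.e. Gamma(shape=44, rate=10).
The mode of a Gamma(a, b) with a ≥ 1 (shape–rate) is (a−1)/b = 43/10 ≈ 4.300.

λ̂_MAP = 4.300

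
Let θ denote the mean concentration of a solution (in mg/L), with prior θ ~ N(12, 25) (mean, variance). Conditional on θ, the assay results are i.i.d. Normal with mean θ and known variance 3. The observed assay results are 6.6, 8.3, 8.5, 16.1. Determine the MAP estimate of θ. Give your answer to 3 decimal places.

θ̂_MAP = 9.937

n = 4; x̄ = (6.6 + 8.3 + 8.5 + 16.1)/4 = 39.5/4 = 9.875.
For a Normal prior and Normal likelihood with known variance, the posterior is Normal; its mode equals its mean, the precision-weighted average.
Prior precision 1/σ₀² = 1/25 = 0.04; data precision n/σ² = 4/3.
θ̂ = (0.04·12 + (4/3)·9.875) / (0.04 + 4/3) = (2047/150)/(103/75) = 2047/206 ≈ 9.937.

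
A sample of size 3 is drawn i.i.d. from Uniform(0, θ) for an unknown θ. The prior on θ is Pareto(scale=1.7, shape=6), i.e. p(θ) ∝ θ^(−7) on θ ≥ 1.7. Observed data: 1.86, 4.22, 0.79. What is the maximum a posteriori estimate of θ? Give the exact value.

θ̂_MAP = 4.22

The Uniform(0, θ) likelihood is θ^(−n) for θ ≥ max(xᵢ), zero otherwise. Here max(xᵢ) = 4.22.
Posterior ∝ θ^(−7) · θ^(−3) = θ^(−10) on θ ≥ max(1.7, 4.22) = 4.22.
This density is strictly decreasing in θ, so the posterior mode lies at the lower boundary of the support.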